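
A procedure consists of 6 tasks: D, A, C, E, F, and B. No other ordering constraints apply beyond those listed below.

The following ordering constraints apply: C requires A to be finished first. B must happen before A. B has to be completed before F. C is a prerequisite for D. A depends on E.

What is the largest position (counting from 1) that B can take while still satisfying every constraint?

Following every chain forward from B, the tasks that must come later are D, A, C, F — 4 of them.
So at least 4 tasks follow B, putting B no later than position 2. That position is achievable by scheduling everything else first.

2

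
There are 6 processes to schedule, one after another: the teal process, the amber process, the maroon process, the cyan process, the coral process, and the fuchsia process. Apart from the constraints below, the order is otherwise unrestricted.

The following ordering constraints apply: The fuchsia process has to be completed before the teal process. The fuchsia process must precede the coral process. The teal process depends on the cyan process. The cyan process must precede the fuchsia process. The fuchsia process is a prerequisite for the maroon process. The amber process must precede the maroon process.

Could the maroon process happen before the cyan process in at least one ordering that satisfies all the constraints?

No

There is a dependency chain the cyan process → the fuchsia process → the maroon process, so the maroon process always comes after the cyan process.
So no valid ordering can have the maroon process before the cyan process.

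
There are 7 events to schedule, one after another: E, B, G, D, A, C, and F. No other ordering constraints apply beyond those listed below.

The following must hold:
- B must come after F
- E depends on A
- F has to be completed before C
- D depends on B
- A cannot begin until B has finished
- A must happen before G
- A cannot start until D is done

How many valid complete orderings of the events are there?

F is the only event with nothing required before it, so every ordering starts there.
Systematically extending each partial ordering one event at a time and counting, there are 12 complete orderings.

12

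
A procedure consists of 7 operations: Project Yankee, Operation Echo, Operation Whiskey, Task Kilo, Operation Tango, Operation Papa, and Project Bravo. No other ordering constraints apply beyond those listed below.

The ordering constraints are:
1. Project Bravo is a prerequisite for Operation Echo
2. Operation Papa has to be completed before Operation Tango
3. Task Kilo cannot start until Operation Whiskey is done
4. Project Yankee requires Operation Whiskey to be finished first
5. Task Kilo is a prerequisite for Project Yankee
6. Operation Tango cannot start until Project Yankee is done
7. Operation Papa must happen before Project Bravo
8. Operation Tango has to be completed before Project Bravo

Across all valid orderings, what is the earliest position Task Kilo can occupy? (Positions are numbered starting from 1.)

Working backwards through the constraints from Task Kilo, its only required predecessor is Operation Whiskey.
So at minimum 1 operation comes before Task Kilo, putting Task Kilo no earlier than position 2. That position is achievable by scheduling exactly that predecessor first.

2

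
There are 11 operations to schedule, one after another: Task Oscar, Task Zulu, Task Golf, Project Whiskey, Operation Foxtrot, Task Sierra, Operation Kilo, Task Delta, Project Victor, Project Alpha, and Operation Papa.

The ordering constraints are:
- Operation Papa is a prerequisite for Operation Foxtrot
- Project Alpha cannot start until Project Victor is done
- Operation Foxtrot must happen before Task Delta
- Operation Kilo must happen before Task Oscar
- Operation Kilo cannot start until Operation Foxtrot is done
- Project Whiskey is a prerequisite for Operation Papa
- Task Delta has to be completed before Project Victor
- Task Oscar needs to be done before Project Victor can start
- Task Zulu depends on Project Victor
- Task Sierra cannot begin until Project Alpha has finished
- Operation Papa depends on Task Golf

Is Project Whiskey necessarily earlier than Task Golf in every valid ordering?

No

Nothing in the constraints links Project Whiskey and Task Golf; they are unordered relative to each other.
There exist valid orderings with Task Golf before Project Whiskey, so Project Whiskey is not required to come first.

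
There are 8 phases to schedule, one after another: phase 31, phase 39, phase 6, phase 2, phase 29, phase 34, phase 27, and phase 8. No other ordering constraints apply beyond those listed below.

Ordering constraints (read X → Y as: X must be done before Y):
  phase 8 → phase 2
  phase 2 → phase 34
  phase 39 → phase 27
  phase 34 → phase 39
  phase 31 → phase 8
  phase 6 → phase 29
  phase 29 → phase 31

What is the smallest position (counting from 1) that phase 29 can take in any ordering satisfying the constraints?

The only phase forced before phase 29 (directly or transitively) is phase 6.
With 1 mandatory predecessor, the earliest phase 29 can sit is position 1+1 = 2, and placing just that one first achieves it.

2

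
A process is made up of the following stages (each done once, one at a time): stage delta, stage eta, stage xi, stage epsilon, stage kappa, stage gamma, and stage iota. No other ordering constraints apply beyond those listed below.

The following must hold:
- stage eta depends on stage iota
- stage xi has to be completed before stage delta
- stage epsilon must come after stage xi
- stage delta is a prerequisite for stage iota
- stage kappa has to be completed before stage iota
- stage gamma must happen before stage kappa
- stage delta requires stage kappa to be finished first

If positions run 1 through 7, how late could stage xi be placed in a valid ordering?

Following every chain forward from stage xi, the stages that must come later are stage delta, stage eta, stage epsilon, stage iota — 4 of them.
With 4 mandatory successors out of 7 stages total, the latest slot for stage xi is 7−4 = 3, and it's reachable by doing all non-successors before stage xi.

3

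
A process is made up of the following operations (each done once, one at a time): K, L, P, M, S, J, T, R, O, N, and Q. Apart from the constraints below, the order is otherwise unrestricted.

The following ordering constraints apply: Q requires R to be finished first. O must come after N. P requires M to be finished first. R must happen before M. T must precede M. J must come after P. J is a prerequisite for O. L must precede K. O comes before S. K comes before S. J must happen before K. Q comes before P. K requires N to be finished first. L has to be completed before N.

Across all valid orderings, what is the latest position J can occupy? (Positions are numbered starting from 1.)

Every operation that must follow J has to come after it. Tracing all chains starting from J, those operations are: K, S, O — 3 in total.
So at least 3 operations follow J, putting J no later than position 8. That position is achievable by scheduling everything else first.

8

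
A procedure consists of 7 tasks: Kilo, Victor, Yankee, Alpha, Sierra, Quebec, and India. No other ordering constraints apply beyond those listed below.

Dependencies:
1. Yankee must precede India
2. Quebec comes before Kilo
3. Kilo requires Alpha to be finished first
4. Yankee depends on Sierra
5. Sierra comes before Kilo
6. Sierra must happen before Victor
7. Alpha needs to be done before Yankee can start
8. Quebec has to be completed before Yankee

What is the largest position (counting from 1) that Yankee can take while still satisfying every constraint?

6

The only task forced after Yankee (directly or by a chain) is India.
With 1 mandatory successor out of 7 tasks total, the latest slot for Yankee is 7−1 = 6, and it's reachable by doing all non-successors before Yankee.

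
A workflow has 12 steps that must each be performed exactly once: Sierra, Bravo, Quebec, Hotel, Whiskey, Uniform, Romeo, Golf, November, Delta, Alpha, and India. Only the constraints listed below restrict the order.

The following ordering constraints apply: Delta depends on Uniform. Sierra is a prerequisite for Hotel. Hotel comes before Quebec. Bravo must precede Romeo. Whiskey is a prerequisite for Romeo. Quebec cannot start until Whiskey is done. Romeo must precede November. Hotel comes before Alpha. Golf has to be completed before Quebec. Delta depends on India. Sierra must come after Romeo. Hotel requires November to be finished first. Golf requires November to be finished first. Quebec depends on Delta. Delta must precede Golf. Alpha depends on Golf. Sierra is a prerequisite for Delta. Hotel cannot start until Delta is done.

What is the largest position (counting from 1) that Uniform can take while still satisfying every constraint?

Every step that must follow Uniform has to come after it. Tracing all chains starting from Uniform, those steps are: Quebec, Hotel, Golf, Delta, Alpha — 5 in total.
So at least 5 steps follow Uniform, putting Uniform no later than position 7. That position is achievable by scheduling everything else first.

7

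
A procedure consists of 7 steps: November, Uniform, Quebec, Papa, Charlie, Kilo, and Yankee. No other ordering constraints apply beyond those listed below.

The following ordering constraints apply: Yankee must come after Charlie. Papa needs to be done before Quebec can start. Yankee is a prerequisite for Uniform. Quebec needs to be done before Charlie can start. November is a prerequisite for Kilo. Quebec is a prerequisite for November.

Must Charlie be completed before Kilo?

No

Charlie and Kilo are not related by any chain of constraints.
So Charlie can come before Kilo or after — it is not forced.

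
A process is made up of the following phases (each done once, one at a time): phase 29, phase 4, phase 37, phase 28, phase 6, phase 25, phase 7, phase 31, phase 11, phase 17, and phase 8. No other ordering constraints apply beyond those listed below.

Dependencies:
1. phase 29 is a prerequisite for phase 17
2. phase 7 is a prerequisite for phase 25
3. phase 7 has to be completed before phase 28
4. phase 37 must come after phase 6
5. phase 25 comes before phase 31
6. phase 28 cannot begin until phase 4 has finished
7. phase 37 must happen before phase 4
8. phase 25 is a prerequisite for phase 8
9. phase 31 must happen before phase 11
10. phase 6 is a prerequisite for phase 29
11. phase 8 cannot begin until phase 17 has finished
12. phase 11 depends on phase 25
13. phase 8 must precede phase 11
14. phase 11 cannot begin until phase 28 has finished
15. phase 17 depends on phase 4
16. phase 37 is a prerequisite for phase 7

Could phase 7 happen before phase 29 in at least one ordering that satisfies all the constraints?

Yes

The constraints leave phase 7 and phase 29 unordered relative to each other; nothing requires phase 29 earlier.
That means at least one valid schedule has phase 7 before phase 29.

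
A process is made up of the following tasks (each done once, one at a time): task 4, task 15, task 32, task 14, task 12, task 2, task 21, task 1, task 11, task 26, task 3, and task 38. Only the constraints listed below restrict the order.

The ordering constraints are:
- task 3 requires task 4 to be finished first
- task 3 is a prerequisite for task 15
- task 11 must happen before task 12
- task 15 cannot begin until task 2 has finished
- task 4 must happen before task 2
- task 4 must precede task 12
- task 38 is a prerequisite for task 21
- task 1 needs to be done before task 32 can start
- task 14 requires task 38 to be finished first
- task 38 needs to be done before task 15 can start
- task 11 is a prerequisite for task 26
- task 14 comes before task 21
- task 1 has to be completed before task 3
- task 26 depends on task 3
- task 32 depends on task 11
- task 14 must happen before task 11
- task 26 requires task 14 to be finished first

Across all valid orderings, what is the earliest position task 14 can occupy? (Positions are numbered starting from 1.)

2

Working backwards through the constraints from task 14, its only required predecessor is task 38.
So at minimum 1 task comes before task 14, putting task 14 no earlier than position 2. That position is achievable by scheduling exactly that predecessor first.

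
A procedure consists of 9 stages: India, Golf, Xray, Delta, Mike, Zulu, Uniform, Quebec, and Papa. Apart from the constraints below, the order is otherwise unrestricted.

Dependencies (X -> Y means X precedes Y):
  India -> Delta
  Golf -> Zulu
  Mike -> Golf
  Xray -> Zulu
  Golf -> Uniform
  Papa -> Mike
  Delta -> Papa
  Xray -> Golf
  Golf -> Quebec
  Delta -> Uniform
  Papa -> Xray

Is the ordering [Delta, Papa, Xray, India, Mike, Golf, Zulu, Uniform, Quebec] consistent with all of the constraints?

In the proposed order, Delta appears before India.
That contradicts the constraint that India must precede Delta.

No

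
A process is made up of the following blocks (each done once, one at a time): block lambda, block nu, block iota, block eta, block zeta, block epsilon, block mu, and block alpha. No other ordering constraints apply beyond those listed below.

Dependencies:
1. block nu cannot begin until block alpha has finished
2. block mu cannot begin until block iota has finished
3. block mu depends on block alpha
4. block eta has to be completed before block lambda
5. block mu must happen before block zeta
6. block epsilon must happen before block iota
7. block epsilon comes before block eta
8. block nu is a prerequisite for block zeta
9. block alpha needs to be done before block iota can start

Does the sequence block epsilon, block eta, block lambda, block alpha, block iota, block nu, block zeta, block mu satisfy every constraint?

No

The sequence places block zeta ahead of block mu.
That contradicts the constraint that block mu must precede block zeta.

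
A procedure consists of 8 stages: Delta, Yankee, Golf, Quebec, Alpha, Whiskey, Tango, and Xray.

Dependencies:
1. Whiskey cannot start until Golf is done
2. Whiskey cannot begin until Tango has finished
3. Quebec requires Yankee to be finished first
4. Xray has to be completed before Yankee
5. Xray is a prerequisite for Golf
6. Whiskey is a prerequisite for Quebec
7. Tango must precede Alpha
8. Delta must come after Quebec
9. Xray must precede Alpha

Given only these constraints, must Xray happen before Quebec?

Yes

There is a constraint chain Xray → Yankee → Quebec.
So Xray must precede Quebec in any valid ordering.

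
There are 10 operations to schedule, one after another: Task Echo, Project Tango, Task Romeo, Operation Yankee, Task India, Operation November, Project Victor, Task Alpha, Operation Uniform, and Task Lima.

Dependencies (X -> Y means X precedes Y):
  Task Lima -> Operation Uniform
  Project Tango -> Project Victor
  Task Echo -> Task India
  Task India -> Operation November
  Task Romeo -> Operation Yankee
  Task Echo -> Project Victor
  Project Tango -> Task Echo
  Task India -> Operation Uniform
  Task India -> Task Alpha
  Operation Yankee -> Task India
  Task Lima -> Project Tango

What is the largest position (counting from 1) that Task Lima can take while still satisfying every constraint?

Following every chain forward from Task Lima, the operations that must come later are Task Echo, Project Tango, Task India, Operation November, Project Victor, Task Alpha, Operation Uniform — 7 of them.
With 7 mandatory successors out of 10 operations total, the latest slot for Task Lima is 10−7 = 3, and it's reachable by doing all non-successors before Task Lima.

3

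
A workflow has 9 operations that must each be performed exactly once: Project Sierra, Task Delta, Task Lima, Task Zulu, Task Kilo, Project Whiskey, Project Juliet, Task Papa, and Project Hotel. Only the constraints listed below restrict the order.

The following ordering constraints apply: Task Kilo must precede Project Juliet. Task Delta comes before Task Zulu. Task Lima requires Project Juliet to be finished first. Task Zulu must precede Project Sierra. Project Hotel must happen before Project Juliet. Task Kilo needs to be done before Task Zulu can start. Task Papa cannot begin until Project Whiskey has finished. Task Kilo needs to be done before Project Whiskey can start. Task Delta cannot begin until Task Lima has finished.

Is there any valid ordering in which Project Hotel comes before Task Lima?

The constraints force Project Hotel before Task Lima, so yes — every valid ordering has Project Hotel earlier.

Yes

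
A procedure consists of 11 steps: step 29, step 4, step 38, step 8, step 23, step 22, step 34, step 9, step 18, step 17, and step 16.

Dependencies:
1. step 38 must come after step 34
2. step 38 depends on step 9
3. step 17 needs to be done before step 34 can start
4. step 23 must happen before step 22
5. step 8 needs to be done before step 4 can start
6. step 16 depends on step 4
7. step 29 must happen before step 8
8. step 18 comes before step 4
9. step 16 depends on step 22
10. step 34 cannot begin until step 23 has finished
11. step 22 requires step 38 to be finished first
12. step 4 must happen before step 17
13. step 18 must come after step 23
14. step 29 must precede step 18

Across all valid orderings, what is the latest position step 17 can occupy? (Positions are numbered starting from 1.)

7

Following every chain forward from step 17, the steps that must come later are step 38, step 22, step 34, step 16 — 4 of them.
With 4 mandatory successors out of 11 steps total, the latest slot for step 17 is 11−4 = 7, and it's reachable by doing all non-successors before step 17.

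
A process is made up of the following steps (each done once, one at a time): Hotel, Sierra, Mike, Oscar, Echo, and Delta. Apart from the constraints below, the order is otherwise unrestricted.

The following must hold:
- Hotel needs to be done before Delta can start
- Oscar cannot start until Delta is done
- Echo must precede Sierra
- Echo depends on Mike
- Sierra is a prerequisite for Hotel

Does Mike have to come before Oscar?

There is a constraint chain Mike → Echo → Sierra → Hotel → Delta → Oscar.
Hence Mike necessarily comes before Oscar.

Yes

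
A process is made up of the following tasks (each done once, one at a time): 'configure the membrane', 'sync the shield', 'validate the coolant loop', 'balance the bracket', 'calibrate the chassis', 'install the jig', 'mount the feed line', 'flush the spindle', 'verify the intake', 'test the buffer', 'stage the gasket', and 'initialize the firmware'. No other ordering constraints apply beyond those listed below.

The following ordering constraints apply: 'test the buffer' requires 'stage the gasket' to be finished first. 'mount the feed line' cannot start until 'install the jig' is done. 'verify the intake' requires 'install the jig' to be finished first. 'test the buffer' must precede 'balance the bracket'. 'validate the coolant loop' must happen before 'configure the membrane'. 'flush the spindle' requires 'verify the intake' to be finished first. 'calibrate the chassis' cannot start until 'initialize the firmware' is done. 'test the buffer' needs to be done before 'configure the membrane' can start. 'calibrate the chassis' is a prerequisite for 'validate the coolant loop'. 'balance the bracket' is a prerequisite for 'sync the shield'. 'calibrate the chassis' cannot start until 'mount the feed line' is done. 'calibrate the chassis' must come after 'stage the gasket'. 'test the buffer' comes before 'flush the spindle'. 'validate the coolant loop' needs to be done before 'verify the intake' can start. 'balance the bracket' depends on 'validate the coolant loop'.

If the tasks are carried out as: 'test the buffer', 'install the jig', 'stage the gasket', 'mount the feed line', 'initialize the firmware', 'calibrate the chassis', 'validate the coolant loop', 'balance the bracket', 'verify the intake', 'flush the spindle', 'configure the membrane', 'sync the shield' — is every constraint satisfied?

In the proposed order, 'test the buffer' appears before 'stage the gasket'.
That contradicts the constraint that 'stage the gasket' must precede 'test the buffer'.

No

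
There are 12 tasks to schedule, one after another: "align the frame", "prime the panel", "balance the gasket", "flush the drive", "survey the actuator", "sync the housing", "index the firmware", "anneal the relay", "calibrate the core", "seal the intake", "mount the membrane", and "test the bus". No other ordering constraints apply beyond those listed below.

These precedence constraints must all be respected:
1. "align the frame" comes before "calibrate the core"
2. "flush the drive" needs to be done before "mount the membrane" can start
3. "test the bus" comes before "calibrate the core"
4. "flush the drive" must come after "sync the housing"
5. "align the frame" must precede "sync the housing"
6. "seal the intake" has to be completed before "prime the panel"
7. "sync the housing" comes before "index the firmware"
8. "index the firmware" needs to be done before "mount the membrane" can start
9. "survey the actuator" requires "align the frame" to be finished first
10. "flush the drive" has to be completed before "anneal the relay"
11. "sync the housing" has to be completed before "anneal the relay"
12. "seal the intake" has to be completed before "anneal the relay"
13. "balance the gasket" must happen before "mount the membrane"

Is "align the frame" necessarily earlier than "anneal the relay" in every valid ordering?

Chaining the stated constraints: "align the frame" → "sync the housing" → "anneal the relay".
That forces "align the frame" before "anneal the relay" in every valid schedule.

Yes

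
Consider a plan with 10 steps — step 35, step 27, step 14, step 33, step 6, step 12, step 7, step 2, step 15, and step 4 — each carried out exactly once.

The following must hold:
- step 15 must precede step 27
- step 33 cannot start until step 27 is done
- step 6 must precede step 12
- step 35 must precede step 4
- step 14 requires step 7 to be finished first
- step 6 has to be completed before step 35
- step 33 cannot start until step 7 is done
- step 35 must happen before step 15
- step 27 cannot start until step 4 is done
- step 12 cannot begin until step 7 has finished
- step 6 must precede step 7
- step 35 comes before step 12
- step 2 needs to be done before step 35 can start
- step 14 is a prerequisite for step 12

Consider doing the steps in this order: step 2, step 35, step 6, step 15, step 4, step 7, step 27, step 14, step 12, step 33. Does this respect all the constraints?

No

The sequence places step 35 ahead of step 6.
But one of the constraints requires step 6 before step 35, so this ordering violates it.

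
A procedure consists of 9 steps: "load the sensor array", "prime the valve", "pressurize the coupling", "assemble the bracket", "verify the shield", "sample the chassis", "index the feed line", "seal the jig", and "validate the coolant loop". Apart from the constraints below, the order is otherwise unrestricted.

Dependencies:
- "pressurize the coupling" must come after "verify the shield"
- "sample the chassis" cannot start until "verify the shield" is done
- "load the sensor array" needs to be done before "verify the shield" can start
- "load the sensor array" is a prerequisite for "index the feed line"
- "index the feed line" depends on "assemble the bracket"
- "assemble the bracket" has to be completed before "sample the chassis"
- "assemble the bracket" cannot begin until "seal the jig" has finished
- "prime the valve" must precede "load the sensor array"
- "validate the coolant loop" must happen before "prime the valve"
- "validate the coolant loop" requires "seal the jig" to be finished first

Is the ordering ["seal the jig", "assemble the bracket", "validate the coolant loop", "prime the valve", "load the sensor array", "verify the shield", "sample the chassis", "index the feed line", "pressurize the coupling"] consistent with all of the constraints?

Yes

Every stated constraint is respected: "assemble the bracket" sits at position 2, ahead of "index the feed line" at position 8, and each of the other listed pairs likewise has the predecessor earlier in the sequence.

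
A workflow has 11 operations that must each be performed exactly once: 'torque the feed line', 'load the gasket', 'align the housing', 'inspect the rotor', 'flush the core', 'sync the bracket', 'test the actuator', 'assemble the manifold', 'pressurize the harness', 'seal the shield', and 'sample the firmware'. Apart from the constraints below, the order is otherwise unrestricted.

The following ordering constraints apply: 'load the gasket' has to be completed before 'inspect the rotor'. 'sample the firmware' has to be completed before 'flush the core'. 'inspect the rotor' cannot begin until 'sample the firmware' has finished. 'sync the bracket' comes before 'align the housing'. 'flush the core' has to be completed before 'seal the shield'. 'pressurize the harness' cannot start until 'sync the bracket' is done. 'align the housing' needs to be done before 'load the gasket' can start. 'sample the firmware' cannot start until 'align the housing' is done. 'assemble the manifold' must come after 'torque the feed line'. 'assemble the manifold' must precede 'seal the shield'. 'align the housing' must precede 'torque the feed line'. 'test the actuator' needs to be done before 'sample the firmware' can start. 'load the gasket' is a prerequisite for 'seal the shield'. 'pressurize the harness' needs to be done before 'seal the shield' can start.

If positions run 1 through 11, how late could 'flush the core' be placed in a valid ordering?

10

Following the constraints forward from 'flush the core', its only required successor is 'seal the shield'.
So at least 1 operation follows 'flush the core', putting 'flush the core' no later than position 10. That position is achievable by scheduling everything else first.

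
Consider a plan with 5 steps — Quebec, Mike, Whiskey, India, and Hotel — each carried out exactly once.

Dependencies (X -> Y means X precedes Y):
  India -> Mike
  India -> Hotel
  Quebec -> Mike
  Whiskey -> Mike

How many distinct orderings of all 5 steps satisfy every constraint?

3 steps have no prerequisites (Quebec, Whiskey, India), so any of them could come first.
Enumerating by repeatedly choosing an available step (one whose prerequisites are all placed) gives 18 distinct complete orderings.

18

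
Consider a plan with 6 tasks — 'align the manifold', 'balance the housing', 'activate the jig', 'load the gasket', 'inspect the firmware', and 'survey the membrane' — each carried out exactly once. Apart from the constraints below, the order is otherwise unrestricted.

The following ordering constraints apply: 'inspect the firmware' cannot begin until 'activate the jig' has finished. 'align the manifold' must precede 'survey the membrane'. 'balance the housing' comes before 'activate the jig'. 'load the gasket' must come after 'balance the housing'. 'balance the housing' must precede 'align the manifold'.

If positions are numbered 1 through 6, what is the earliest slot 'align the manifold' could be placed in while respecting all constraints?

2

The only task forced before 'align the manifold' (directly or transitively) is 'balance the housing'.
With 1 mandatory predecessor, the earliest 'align the manifold' can sit is position 1+1 = 2, and placing just that one first achieves it.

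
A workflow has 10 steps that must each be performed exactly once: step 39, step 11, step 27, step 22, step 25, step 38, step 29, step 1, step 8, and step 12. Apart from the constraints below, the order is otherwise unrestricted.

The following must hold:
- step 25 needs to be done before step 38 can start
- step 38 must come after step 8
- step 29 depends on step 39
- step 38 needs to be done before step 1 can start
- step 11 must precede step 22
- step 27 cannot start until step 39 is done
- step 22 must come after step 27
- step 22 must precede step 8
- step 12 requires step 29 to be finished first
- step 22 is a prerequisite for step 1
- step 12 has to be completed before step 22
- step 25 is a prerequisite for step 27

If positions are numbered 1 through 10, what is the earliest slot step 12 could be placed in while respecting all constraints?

Every step that must precede step 12 has to come before it. Tracing all chains that end at step 12, those steps are: step 39, step 29 — 2 in total.
With 2 mandatory predecessors, the earliest step 12 can sit is position 2+1 = 3, and placing just those 2 first achieves it.

3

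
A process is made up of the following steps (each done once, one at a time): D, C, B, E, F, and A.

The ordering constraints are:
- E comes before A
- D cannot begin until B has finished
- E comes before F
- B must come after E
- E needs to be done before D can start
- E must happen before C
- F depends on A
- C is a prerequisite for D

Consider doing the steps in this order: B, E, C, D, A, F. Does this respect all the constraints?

No

Here E comes after B.
Since E is required before B, the ordering is invalid.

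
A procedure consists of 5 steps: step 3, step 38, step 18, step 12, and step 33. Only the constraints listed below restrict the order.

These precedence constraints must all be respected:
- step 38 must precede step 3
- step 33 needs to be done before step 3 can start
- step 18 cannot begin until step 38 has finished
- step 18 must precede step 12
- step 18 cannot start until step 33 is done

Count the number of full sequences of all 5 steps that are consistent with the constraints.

The steps with no prerequisites are step 38, step 33; any of them can be placed first.
Enumerating by repeatedly choosing an available step (one whose prerequisites are all placed) gives 6 distinct complete orderings.

6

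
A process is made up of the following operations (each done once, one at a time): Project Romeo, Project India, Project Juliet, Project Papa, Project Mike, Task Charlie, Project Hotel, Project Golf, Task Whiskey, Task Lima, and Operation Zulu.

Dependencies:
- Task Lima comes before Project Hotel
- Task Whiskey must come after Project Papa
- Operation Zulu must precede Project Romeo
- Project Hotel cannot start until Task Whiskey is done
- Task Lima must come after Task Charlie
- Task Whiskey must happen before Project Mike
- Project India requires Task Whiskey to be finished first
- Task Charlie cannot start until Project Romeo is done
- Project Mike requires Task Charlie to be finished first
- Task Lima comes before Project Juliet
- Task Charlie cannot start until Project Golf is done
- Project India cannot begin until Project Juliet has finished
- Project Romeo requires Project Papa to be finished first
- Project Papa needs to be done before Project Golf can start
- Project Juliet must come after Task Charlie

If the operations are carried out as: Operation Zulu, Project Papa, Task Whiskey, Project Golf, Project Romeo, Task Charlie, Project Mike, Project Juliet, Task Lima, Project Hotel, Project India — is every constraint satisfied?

In the proposed order, Project Juliet appears before Task Lima.
Since Task Lima is required before Project Juliet, the ordering is invalid.

No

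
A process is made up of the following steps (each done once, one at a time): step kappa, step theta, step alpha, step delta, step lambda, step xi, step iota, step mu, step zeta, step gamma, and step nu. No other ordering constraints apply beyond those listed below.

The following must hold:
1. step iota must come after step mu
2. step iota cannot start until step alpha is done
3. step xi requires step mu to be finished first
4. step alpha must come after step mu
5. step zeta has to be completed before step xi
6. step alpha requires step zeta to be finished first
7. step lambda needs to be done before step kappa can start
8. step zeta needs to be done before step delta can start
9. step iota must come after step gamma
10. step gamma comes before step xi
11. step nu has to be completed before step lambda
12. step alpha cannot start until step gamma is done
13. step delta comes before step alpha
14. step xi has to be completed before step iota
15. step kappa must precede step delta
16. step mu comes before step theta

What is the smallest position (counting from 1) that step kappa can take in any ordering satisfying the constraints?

Working backwards through the constraints from step kappa, its full set of required predecessors is step lambda, step nu — 2 of them.
With 2 mandatory predecessors, the earliest step kappa can sit is position 2+1 = 3, and placing just those 2 first achieves it.

3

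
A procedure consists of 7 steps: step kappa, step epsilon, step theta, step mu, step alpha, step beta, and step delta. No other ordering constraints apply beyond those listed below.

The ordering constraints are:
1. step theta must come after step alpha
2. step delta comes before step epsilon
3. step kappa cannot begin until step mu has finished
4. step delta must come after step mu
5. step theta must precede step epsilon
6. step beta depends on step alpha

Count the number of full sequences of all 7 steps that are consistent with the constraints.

132

2 steps have no prerequisites (step mu, step alpha), so any of them could come first.
Systematically extending each partial ordering one step at a time and counting, there are 132 complete orderings.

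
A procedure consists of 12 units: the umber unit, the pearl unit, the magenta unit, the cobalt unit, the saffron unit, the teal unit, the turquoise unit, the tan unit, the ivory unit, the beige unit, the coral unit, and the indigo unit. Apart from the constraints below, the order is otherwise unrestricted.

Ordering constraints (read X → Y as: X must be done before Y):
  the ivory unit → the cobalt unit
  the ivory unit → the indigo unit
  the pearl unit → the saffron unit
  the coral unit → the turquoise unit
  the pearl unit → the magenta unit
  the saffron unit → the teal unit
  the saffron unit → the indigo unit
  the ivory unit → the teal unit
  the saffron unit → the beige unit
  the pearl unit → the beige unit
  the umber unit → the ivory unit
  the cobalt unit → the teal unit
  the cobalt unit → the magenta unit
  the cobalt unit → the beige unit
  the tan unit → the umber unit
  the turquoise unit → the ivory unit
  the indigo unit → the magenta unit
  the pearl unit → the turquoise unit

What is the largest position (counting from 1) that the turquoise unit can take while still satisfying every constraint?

Following every chain forward from the turquoise unit, the units that must come later are the magenta unit, the cobalt unit, the teal unit, the ivory unit, the beige unit, the indigo unit — 6 of them.
So at least 6 units follow the turquoise unit, putting the turquoise unit no later than position 6. That position is achievable by scheduling everything else first.

6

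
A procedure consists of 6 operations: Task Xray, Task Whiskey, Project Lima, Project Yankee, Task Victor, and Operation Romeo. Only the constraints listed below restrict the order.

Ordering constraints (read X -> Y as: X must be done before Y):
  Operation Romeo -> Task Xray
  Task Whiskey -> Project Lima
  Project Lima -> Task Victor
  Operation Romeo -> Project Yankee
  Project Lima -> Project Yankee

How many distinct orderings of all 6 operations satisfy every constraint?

26

The operations with no prerequisites are Task Whiskey, Operation Romeo; any of them can be placed first.
Counting all ways to extend the partial order to a total order gives 26.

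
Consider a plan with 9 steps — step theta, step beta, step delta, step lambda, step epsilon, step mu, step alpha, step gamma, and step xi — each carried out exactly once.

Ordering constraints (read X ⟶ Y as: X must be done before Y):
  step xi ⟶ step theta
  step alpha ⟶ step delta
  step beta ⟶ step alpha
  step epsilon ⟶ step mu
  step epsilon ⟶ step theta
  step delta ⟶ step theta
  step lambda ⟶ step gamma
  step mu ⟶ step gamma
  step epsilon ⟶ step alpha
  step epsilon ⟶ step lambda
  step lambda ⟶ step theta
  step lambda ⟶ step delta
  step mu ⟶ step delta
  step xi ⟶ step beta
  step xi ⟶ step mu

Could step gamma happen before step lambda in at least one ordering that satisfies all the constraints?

There is a dependency chain step lambda → step gamma, so step gamma always comes after step lambda.
So no valid ordering can have step gamma before step lambda.

No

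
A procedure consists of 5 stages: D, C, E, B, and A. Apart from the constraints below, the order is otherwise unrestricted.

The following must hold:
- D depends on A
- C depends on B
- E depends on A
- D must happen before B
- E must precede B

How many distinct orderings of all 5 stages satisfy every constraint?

A is the only stage with nothing required before it, so every ordering starts there.
Enumerating by repeatedly choosing an available stage (one whose prerequisites are all placed) gives 2 distinct complete orderings.

2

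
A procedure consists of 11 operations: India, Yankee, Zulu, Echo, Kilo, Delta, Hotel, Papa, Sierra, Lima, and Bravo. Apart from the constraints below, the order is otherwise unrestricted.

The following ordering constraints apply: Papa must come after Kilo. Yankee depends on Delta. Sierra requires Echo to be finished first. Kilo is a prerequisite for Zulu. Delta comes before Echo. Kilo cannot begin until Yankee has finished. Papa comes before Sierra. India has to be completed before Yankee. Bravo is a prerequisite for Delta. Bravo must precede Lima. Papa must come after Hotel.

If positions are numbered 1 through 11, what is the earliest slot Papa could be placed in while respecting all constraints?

The operations that are forced before Papa, directly or transitively, are India, Yankee, Kilo, Delta, Hotel, Bravo. That's 6 operations.
So at minimum 6 operations come before Papa, putting Papa no earlier than position 7. That position is achievable by scheduling exactly those predecessors first.

7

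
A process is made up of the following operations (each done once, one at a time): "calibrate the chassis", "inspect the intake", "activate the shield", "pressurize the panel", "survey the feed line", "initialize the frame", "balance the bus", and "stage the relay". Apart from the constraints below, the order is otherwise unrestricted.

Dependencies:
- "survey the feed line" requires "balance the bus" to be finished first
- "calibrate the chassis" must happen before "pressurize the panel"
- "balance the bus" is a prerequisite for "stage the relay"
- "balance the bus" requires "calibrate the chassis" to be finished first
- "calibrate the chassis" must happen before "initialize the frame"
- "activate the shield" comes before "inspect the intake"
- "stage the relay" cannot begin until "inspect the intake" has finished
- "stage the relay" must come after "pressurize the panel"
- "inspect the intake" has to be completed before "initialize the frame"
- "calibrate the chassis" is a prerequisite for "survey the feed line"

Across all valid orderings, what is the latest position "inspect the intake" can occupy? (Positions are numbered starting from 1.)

6

The operations that are forced after "inspect the intake", directly or by a chain of constraints, are "initialize the frame", "stage the relay". That's 2 operations.
With 2 mandatory successors out of 8 operations total, the latest slot for "inspect the intake" is 8−2 = 6, and it's reachable by doing all non-successors before "inspect the intake".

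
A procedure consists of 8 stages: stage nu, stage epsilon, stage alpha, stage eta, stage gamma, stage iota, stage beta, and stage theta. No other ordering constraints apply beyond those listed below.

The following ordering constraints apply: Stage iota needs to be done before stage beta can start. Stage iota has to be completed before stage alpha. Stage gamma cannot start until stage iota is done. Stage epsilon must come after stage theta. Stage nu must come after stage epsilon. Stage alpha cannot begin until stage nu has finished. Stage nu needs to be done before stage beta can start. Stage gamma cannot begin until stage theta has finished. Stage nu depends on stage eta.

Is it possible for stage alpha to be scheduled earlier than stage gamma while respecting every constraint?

No chain of constraints runs from stage gamma to stage alpha, so stage gamma is not required to come first.
So a valid ordering placing stage alpha earlier than stage gamma exists.

Yes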